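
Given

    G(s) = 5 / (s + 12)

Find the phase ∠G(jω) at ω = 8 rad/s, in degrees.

∠G(j8) ≈ -33.69°

At s = j8: numerator = 5, denominator = 12 + j8.
∠G = ∠num − ∠den = 0° − (33.690°) = -33.69°.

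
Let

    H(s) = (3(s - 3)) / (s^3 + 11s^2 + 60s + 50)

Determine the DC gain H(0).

Set s = 0: H(0) = (-9) / (50) = -9/50.

H(0) = -9/50 ≈ -0.1800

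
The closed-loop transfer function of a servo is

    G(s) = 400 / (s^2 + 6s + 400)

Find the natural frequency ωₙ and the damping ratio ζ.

Compare the denominator to the standard form s^2 + 2ζωₙs + ωₙ².
ωₙ² = 400, so ωₙ = 20 rad/s.
2ζωₙ = 6, so ζ = 6/(2·20) = 0.15.

ωₙ = 20 rad/s, ζ = 0.15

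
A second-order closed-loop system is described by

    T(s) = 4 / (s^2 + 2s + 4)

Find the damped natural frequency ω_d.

ω_d ≈ 1.732 rad/s

Comparing s^2 + 2s + 4 to s^2 + 2ζωₙs + ωₙ²: ωₙ = 2 rad/s and ζ = 2/(2·2) = 0.5.
ζωₙ = 2/2 = 1, so ω_d = ωₙ√(1−ζ²) = √(ωₙ² − (ζωₙ)²) = √(4 − 1²) = √3 ≈ 1.732 rad/s.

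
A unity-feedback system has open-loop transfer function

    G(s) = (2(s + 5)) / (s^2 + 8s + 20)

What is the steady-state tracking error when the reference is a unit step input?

G(s) has no poles at the origin.
This is a Type 0 system. Kp = lim_{s→0} G(s) = 10/20 = 1/2.
e_ss = 1/(1 + Kp) = 1/(1 + 1/2) = 2/3 ≈ 0.6667.

e_ss = 0.6667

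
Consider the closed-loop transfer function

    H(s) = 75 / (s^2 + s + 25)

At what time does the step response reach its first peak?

Comparing s^2 + s + 25 to s^2 + 2ζωₙs + ωₙ²: ωₙ = 5 rad/s and ζ = 1/(2·5) = 0.1.
ζωₙ = 1/2 = 0.5, so ω_d = ωₙ√(1−ζ²) = √(ωₙ² − (ζωₙ)²) = √(25 − 0.5²) = √24.75 ≈ 4.975 rad/s.
t_p = π/ω_d = π/4.975 ≈ 0.6315 s.

t_p ≈ 0.6315 s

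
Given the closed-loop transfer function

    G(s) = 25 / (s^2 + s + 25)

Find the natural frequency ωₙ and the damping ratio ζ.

ωₙ = 5 rad/s, ζ = 0.1

Compare the denominator to the standard form s^2 + 2ζωₙs + ωₙ².
ωₙ² = 25, so ωₙ = 5 rad/s.
2ζωₙ = 1, so ζ = 1/(2·5) = 0.1.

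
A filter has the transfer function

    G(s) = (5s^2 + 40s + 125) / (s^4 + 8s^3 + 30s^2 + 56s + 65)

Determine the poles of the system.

s = -3 ± 2j, -1 ± 2j

The poles are the roots of the denominator s^4 + 8s^3 + 30s^2 + 56s + 65 = 0.
No real roots exist; factor into two real quadratics: (s^2 + 6s + 13)(s^2 + 2s + 5) = 0.
Each quadratic gives a conjugate pair via the quadratic formula.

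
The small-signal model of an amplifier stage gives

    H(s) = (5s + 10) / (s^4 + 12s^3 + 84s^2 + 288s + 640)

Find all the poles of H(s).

s = -4 + 4j, -4 - 4j, -2 + 4j, -2 - 4j

The poles are the roots of the denominator s^4 + 12s^3 + 84s^2 + 288s + 640 = 0.
No real roots exist; factor into two real quadratics: (s^2 + 8s + 32)(s^2 + 4s + 20) = 0.
Each quadratic gives a conjugate pair via the quadratic formula.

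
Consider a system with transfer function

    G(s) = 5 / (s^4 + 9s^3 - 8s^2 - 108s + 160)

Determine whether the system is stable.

The denominator s^4 + 9s^3 - 8s^2 - 108s + 160 factors as (s + 5)(s - 2)^2(s + 8), giving poles at s = -5, 2, -8, 2.
Since the pole(s) at s = 2, 2 lie in the right half-plane, the system is unstable.

unstable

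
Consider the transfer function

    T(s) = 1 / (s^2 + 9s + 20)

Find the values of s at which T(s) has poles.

s = -4, -5

The poles are the roots of the denominator s^2 + 9s + 20 = 0.
Factoring: (s + 4)(s + 5) = 0, so s = -4 and s = -5.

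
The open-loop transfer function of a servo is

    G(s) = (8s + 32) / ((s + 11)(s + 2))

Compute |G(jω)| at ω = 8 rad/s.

Substitute s = j8: numerator = 32 + j64, denominator = -42 + j104.
|G(j8)| = |32 + j64| / |-42 + j104| = 71.554 / 112.16 ≈ 0.6380.

|G(j8)| ≈ 0.6380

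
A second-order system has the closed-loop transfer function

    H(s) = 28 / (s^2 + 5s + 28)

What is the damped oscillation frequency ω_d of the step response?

Comparing s^2 + 5s + 28 to s^2 + 2ζωₙs + ωₙ²: ωₙ = √28 ≈ 5.292 rad/s and ζ = 5/(2·√28) ≈ 0.4725.
ζωₙ = 5/2 = 2.5, so ω_d = ωₙ√(1−ζ²) = √(ωₙ² − (ζωₙ)²) = √(28 − 2.5²) = √21.75 ≈ 4.664 rad/s.

ω_d ≈ 4.664 rad/s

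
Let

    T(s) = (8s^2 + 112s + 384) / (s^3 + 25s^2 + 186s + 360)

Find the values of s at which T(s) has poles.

The poles are the roots of the denominator s^3 + 25s^2 + 186s + 360 = 0.
Trying s = -3: the polynomial evaluates to 0, so (s + 3) is a factor.
Dividing out leaves s^2 + 22s + 120 = 0.
Factoring the quadratic: (s + 12)(s + 10) = 0.

s = -3, -12, -10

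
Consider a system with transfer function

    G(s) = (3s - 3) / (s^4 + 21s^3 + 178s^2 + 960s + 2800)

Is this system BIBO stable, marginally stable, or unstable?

The denominator s^4 + 21s^3 + 178s^2 + 960s + 2800 factors as (s^2 + 4s + 40)(s + 10)(s + 7), giving poles at s = -2 ± 6j, -10, -7.
Since all poles lie strictly in the left half-plane, the system is stable.

stable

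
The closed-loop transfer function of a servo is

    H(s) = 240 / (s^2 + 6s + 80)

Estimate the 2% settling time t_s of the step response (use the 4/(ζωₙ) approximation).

Comparing s^2 + 6s + 80 to s^2 + 2ζωₙs + ωₙ²: ωₙ = √80 ≈ 8.944 rad/s and ζ = 6/(2·√80) ≈ 0.3354.
ζωₙ = 6/2 = 3, so t_s ≈ 4/(ζωₙ) = 4/3 ≈ 1.333 s.

t_s ≈ 1.333 s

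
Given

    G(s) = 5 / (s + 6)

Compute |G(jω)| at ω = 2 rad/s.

|G(j2)| ≈ 0.7906

Substitute s = j2: numerator = 5, denominator = 6 + j2.
|G(j2)| = |5| / |6 + j2| = 5 / 6.3246 ≈ 0.7906.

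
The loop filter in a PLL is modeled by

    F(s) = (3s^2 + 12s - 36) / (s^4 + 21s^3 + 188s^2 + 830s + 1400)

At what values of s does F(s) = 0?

Set the numerator to zero: 3s^2 + 12s - 36 = 0, i.e. 3·(s^2 + 4s - 12) = 0.
Factoring: (s + 6)(s - 2) = 0.

s = -6, 2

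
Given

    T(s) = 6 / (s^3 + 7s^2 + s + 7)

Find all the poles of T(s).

The poles are the roots of the denominator s^3 + 7s^2 + s + 7 = 0.
Trying s = -7: the polynomial evaluates to 0, so (s + 7) is a factor.
Dividing out leaves s^2 + 1 = 0.
The quadratic formula then gives s = 0 ± 1j.

s = -7, j, -j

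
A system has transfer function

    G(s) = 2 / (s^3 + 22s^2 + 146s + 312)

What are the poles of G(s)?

The poles are the roots of the denominator s^3 + 22s^2 + 146s + 312 = 0.
Trying s = -12: the polynomial evaluates to 0, so (s + 12) is a factor.
Dividing out leaves s^2 + 10s + 26 = 0.
The quadratic formula then gives s = -5 ± 1j.

s = -5 ± j, -12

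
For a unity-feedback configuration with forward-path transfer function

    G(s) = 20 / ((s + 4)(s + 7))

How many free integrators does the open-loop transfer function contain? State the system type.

Type 0

The denominator has no factor of s at the origin — no free integrator — so this is a Type 0 system.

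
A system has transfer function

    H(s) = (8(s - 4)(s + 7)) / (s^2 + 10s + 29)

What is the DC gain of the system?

H(0) = -224/29 ≈ -7.724

At s = 0 each factor (s + a) contributes a and each (s^2 + bs + c) contributes c.
H(0) = 8·(-4) · (7) / ((29)) = -224/29 = -224/29.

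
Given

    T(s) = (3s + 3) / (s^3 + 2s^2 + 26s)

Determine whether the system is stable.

The denominator s^3 + 2s^2 + 26s factors as s(s^2 + 2s + 26), giving poles at s = 0, -1 + 5j, -1 - 5j.
Since the simple pole(s) at s = 0 lie on the jω-axis with none in the right half-plane, the system is marginally stable.

marginally stable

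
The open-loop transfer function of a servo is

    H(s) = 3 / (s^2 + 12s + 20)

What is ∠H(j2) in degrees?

At s = j2: numerator = 3, denominator = 16 + j24.
∠H = ∠num − ∠den = 0° − (56.310°) = -56.31°.

∠H(j2) ≈ -56.31°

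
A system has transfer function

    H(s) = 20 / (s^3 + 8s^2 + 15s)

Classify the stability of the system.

The denominator s^3 + 8s^2 + 15s factors as s(s + 5)(s + 3), giving poles at s = 0, -5, -3.
Since the simple pole(s) at s = 0 lie on the jω-axis with none in the right half-plane, the system is marginally stable.

marginally stable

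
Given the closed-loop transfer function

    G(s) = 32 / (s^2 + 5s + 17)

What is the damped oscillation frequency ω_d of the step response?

Comparing s^2 + 5s + 17 to s^2 + 2ζωₙs + ωₙ²: ωₙ = √17 ≈ 4.123 rad/s and ζ = 5/(2·√17) ≈ 0.6063.
ζωₙ = 5/2 = 2.5, so ω_d = ωₙ√(1−ζ²) = √(ωₙ² − (ζωₙ)²) = √(17 − 2.5²) = √10.75 ≈ 3.279 rad/s.

ω_d ≈ 3.279 rad/s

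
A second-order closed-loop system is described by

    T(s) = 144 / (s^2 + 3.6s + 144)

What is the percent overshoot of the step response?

Comparing s^2 + 3.6s + 144 to s^2 + 2ζωₙs + ωₙ²: ωₙ = 12 rad/s and ζ = 3.6/(2·12) = 0.15.
%OS = 100·exp(−πζ/√(1−ζ²)) = 100·exp(−π·0.15/√(1−0.15²)) ≈ 62.1%.

%OS ≈ 62.1%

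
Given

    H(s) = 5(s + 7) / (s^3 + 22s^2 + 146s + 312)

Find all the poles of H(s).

The poles are the roots of the denominator s^3 + 22s^2 + 146s + 312 = 0.
Trying s = -12: the polynomial evaluates to 0, so (s + 12) is a factor.
Dividing out leaves s^2 + 10s + 26 = 0.
The quadratic formula then gives s = -5 ± 1j.

s = -5 + j, -5 - j, -12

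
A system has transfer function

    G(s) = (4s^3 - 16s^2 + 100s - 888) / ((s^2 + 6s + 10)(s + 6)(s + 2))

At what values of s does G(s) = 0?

Set the numerator to zero: 4s^3 - 16s^2 + 100s - 888 = 0, i.e. 4·(s^3 - 4s^2 + 25s - 222) = 0.
Factoring: (s^2 + 2s + 37)(s - 6) = 0.

s = -1 + 6j, -1 - 6j, 6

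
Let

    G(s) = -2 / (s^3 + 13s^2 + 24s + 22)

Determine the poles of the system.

s = -1 + j, -1 - j, -11

The poles are the roots of the denominator s^3 + 13s^2 + 24s + 22 = 0.
Trying s = -11: the polynomial evaluates to 0, so (s + 11) is a factor.
Dividing out leaves s^2 + 2s + 2 = 0.
The quadratic formula then gives s = -1 ± 1j.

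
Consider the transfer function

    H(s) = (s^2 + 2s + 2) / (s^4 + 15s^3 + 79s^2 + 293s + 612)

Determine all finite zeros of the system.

s = -1 + j, -1 - j

Set the numerator to zero: s^2 + 2s + 2 = 0.
Factoring: (s^2 + 2s + 2) = 0.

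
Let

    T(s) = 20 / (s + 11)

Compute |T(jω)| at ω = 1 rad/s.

Substitute s = j1: numerator = 20, denominator = 11 + j1.
|T(j1)| = |20| / |11 + j1| = 20 / 11.045 ≈ 1.811.

|T(j1)| ≈ 1.811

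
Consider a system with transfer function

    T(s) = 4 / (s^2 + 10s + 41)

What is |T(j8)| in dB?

|T(j8)|_dB ≈ -26.4 dB

Substitute s = j8: numerator = 4, denominator = -23 + j80.
|T(j8)| = |4| / |-23 + j80| = 4 / 83.241 ≈ 0.04805.
In decibels: 20·log₁₀(0.04805) ≈ -26.4 dB.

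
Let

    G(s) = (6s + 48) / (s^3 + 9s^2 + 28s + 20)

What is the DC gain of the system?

Set s = 0: G(0) = (48) / (20) = 12/5.

G(0) = 12/5 ≈ 2.400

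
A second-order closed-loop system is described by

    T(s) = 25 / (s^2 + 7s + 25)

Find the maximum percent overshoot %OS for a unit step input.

%OS ≈ 4.60%

Comparing s^2 + 7s + 25 to s^2 + 2ζωₙs + ωₙ²: ωₙ = 5 rad/s and ζ = 7/(2·5) = 0.7.
%OS = 100·exp(−πζ/√(1−ζ²)) = 100·exp(−π·0.7/√(1−0.7²)) ≈ 4.60%.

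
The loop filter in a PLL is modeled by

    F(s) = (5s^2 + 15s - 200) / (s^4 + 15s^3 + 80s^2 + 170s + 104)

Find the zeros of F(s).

Set the numerator to zero: 5s^2 + 15s - 200 = 0, i.e. 5·(s^2 + 3s - 40) = 0.
Factoring: (s + 8)(s - 5) = 0.

s = -8, 5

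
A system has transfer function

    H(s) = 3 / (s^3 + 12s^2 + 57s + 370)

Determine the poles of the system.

s = -1 ± 6j, -10

The poles are the roots of the denominator s^3 + 12s^2 + 57s + 370 = 0.
Trying s = -10: the polynomial evaluates to 0, so (s + 10) is a factor.
Dividing out leaves s^2 + 2s + 37 = 0.
The quadratic formula then gives s = -1 ± 6j.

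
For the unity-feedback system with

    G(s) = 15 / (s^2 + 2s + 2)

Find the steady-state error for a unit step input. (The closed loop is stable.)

e_ss = 0.1176

G(s) has no poles at the origin.
This is a Type 0 system. Kp = lim_{s→0} G(s) = 15/2.
e_ss = 1/(1 + Kp) = 1/(1 + 15/2) = 2/17 ≈ 0.1176.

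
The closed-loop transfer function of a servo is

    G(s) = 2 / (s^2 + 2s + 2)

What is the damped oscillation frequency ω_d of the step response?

Comparing s^2 + 2s + 2 to s^2 + 2ζωₙs + ωₙ²: ωₙ = √2 ≈ 1.414 rad/s and ζ = 2/(2·√2) ≈ 0.7071.
ζωₙ = 2/2 = 1, so ω_d = ωₙ√(1−ζ²) = √(ωₙ² − (ζωₙ)²) = √(2 − 1²) = √1 = 1 rad/s.

ω_d = 1 rad/s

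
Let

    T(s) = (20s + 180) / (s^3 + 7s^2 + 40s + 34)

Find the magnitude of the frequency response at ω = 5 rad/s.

Substitute s = j5: numerator = 180 + j100, denominator = -141 + j75.
|T(j5)| = |180 + j100| / |-141 + j75| = 205.91 / 159.71 ≈ 1.289.

|T(j5)| ≈ 1.289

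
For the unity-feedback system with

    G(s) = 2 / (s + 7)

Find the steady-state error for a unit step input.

G(s) has no poles at the origin.
This is a Type 0 system. Kp = lim_{s→0} G(s) = 2/7.
e_ss = 1/(1 + Kp) = 1/(1 + 2/7) = 7/9 ≈ 0.7778.

e_ss = 0.7778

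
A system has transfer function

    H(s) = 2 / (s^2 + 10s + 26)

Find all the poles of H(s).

The poles are the roots of the denominator s^2 + 10s + 26 = 0.
Using the quadratic formula: s = (-10 ± √(-4))/2 = -5 ± 1j.

s = -5 ± j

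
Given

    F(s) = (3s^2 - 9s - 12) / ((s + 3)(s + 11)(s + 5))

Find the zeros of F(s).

Set the numerator to zero: 3s^2 - 9s - 12 = 0, i.e. 3·(s^2 - 3s - 4) = 0.
Factoring: (s - 4)(s + 1) = 0.

s = 4, -1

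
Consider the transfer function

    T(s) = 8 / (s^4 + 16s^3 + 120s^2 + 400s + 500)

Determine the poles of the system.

s = -3 ± j, -5 ± 5j

The poles are the roots of the denominator s^4 + 16s^3 + 120s^2 + 400s + 500 = 0.
No real roots exist; factor into two real quadratics: (s^2 + 6s + 10)(s^2 + 10s + 50) = 0.
Each quadratic gives a conjugate pair via the quadratic formula.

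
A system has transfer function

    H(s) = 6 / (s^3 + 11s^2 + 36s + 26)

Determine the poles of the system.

The poles are the roots of the denominator s^3 + 11s^2 + 36s + 26 = 0.
Trying s = -1: the polynomial evaluates to 0, so (s + 1) is a factor.
Dividing out leaves s^2 + 10s + 26 = 0.
The quadratic formula then gives s = -5 ± 1j.

s = -5 + j, -5 - j, -1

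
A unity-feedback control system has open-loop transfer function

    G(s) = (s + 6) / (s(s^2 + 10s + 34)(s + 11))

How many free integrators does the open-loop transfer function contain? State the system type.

Type 1

The denominator has 1 factor of s at the origin (free integrator), so this is a Type 1 system.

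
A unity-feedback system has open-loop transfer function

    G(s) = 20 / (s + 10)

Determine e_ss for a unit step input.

G(s) has no poles at the origin.
This is a Type 0 system. Kp = lim_{s→0} G(s) = 20/10 = 2.
e_ss = 1/(1 + Kp) = 1/(1 + 2) = 1/3 ≈ 0.3333.

e_ss = 0.3333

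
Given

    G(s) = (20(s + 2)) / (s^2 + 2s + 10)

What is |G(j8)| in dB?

|G(j8)|_dB ≈ 9.33 dB

Substitute s = j8: numerator = 40 + j160, denominator = -54 + j16.
|G(j8)| = |40 + j160| / |-54 + j16| = 164.92 / 56.321 ≈ 2.928.
In decibels: 20·log₁₀(2.928) ≈ 9.33 dB.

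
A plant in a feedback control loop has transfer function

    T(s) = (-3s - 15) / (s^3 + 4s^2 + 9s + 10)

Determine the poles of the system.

The poles are the roots of the denominator s^3 + 4s^2 + 9s + 10 = 0.
Trying s = -2: the polynomial evaluates to 0, so (s + 2) is a factor.
Dividing out leaves s^2 + 2s + 5 = 0.
The quadratic formula then gives s = -1 ± 2j.

s = -1 + 2j, -1 - 2j, -2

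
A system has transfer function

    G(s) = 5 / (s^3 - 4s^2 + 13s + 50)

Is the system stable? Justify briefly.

unstable

The denominator s^3 - 4s^2 + 13s + 50 factors as (s^2 - 6s + 25)(s + 2), giving poles at s = 3 + 4j, 3 - 4j, -2.
Since the pole(s) at s = 3 ± 4j lie in the right half-plane, the system is unstable.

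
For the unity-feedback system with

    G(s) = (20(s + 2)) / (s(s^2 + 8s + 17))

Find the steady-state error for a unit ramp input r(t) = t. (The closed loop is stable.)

G(s) has one pole at the origin.
This is a Type 1 system. Kv = lim_{s→0} s·G(s) = 40/17.
e_ss = 1/Kv = 1/(40/17) = 17/40 ≈ 0.4250.

e_ss = 0.4250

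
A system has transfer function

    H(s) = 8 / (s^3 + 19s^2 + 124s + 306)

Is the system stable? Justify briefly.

The denominator s^3 + 19s^2 + 124s + 306 factors as (s^2 + 10s + 34)(s + 9), giving poles at s = -5 ± 3j, -9.
Since all poles lie strictly in the left half-plane, the system is stable.

stable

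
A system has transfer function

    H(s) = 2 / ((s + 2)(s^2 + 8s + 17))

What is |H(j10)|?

|H(j10)| ≈ 0.001701

Substitute s = j10: numerator = 2, denominator = -966 - j670.
|H(j10)| = |2| / |-966 - j670| = 2 / 1175.6 ≈ 0.001701.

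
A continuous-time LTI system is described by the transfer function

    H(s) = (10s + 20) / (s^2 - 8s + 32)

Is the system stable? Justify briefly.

The denominator s^2 - 8s + 32 factors as (s^2 - 8s + 32), giving poles at s = 4 + 4j, 4 - 4j.
Since the pole(s) at s = 4 ± 4j lie in the right half-plane, the system is unstable.

unstable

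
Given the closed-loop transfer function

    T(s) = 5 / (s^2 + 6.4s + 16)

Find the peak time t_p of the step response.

t_p ≈ 1.309 s

Comparing s^2 + 6.4s + 16 to s^2 + 2ζωₙs + ωₙ²: ωₙ = 4 rad/s and ζ = 6.4/(2·4) = 0.8.
ζωₙ = 6.4/2 = 3.2, so ω_d = ωₙ√(1−ζ²) = √(ωₙ² − (ζωₙ)²) = √(16 − 3.2²) = √5.76 = 2.400 rad/s.
t_p = π/ω_d = π/2.400 ≈ 1.309 s.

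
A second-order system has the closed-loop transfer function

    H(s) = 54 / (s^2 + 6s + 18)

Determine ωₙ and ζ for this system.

Compare the denominator to the standard form s^2 + 2ζωₙs + ωₙ².
ωₙ² = 18, so ωₙ = √18 ≈ 4.243 rad/s.
2ζωₙ = 6, so ζ = 6/(2·√18) ≈ 0.7071.
With ζ = 0.7071 the response is underdamped.

ωₙ ≈ 4.243 rad/s, ζ ≈ 0.7071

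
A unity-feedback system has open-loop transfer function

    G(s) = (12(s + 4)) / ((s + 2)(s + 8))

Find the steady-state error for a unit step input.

G(s) has no poles at the origin.
This is a Type 0 system. Kp = lim_{s→0} G(s) = 48/16 = 3.
e_ss = 1/(1 + Kp) = 1/(1 + 3) = 1/4 ≈ 0.2500.

e_ss = 0.2500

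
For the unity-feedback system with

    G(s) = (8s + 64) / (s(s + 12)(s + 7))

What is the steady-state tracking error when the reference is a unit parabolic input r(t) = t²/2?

e_ss = ∞

G(s) has one pole at the origin.
This is a Type 1 system; Ka = lim_{s→0} s^2·G(s) = 0, so the steady-state error for a parabola input is infinite.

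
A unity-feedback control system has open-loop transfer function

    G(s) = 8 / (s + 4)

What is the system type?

Type 0

The denominator has no factor of s at the origin — no free integrator — so this is a Type 0 system.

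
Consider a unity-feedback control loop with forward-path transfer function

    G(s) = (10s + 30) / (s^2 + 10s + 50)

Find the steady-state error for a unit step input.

e_ss = 0.6250

G(s) has no poles at the origin.
This is a Type 0 system. Kp = lim_{s→0} G(s) = 30/50 = 3/5.
e_ss = 1/(1 + Kp) = 1/(1 + 3/5) = 5/8 ≈ 0.6250.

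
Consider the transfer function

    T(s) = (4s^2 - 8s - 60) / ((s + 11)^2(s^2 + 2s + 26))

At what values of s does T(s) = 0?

Set the numerator to zero: 4s^2 - 8s - 60 = 0, i.e. 4·(s^2 - 2s - 15) = 0.
Factoring: (s - 5)(s + 3) = 0.

s = 5, -3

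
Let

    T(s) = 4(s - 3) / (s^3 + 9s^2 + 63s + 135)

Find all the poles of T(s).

The poles are the roots of the denominator s^3 + 9s^2 + 63s + 135 = 0.
Trying s = -3: the polynomial evaluates to 0, so (s + 3) is a factor.
Dividing out leaves s^2 + 6s + 45 = 0.
The quadratic formula then gives s = -3 ± 6j.

s = -3 ± 6j, -3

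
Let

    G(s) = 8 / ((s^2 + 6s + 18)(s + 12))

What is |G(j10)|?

Substitute s = j10: numerator = 8, denominator = -1584 - j100.
|G(j10)| = |8| / |-1584 - j100| = 8 / 1587.2 ≈ 0.005040.

|G(j10)| ≈ 0.005040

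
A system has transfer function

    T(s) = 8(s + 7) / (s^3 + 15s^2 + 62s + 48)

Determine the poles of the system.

The poles are the roots of the denominator s^3 + 15s^2 + 62s + 48 = 0.
Trying s = -6: the polynomial evaluates to 0, so (s + 6) is a factor.
Dividing out leaves s^2 + 9s + 8 = 0.
Factoring the quadratic: (s + 1)(s + 8) = 0.

s = -6, -1, -8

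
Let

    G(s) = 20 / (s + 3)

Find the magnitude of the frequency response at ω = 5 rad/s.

Substitute s = j5: numerator = 20, denominator = 3 + j5.
|G(j5)| = |20| / |3 + j5| = 20 / 5.8310 ≈ 3.430.

|G(j5)| ≈ 3.430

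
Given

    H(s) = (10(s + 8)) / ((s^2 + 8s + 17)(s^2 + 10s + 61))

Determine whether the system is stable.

The poles can be read from the denominator factors: s = -4 ± j, -5 ± 6j.
Since all poles lie strictly in the left half-plane, the system is stable.

stable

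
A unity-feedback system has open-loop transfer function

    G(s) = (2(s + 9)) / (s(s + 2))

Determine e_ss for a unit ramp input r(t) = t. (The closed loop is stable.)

e_ss = 0.1111

G(s) has one pole at the origin.
This is a Type 1 system. Kv = lim_{s→0} s·G(s) = 18/2 = 9.
e_ss = 1/Kv = 1/(9) = 1/9 ≈ 0.1111.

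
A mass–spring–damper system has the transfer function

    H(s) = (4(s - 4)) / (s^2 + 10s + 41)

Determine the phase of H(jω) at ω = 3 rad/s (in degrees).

At s = j3: numerator = -16 + j12, denominator = 32 + j30.
∠H = ∠num − ∠den = 143.13° − (43.152°) = 99.98°.

∠H(j3) ≈ 99.98°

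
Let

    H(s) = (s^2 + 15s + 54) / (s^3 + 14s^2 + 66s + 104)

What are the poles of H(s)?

s = -4, -5 ± j

The poles are the roots of the denominator s^3 + 14s^2 + 66s + 104 = 0.
Trying s = -4: the polynomial evaluates to 0, so (s + 4) is a factor.
Dividing out leaves s^2 + 10s + 26 = 0.
The quadratic formula then gives s = -5 ± 1j.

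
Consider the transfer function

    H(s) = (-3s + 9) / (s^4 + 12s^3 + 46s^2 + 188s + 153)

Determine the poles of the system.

s = -1 ± 4j, -9, -1

The poles are the roots of the denominator s^4 + 12s^3 + 46s^2 + 188s + 153 = 0.
Trying s = -9: the polynomial evaluates to 0, so (s + 9) is a factor.
Dividing out leaves s^3 + 3s^2 + 19s + 17 = 0.
This factors further as (s^2 + 2s + 17)(s + 1) = 0.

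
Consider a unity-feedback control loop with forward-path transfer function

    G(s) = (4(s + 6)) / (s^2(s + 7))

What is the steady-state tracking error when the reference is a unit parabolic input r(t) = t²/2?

G(s) has 2 poles at the origin.
This is a Type 2 system. Ka = lim_{s→0} s^2·G(s) = 24/7.
e_ss = 1/Ka = 1/(24/7) = 7/24 ≈ 0.2917.

e_ss = 0.2917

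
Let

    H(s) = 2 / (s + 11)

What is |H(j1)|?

|H(j1)| ≈ 0.1811

Substitute s = j1: numerator = 2, denominator = 11 + j1.
|H(j1)| = |2| / |11 + j1| = 2 / 11.045 ≈ 0.1811.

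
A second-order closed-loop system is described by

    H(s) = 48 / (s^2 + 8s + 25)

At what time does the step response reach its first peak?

t_p ≈ 1.047 s

Comparing s^2 + 8s + 25 to s^2 + 2ζωₙs + ωₙ²: ωₙ = 5 rad/s and ζ = 8/(2·5) = 0.8.
ζωₙ = 8/2 = 4, so ω_d = ωₙ√(1−ζ²) = √(ωₙ² − (ζωₙ)²) = √(25 − 4²) = √9 = 3 rad/s.
t_p = π/ω_d = π/3 ≈ 1.047 s.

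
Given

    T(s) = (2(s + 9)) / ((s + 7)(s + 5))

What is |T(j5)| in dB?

|T(j5)|_dB ≈ -9.41 dB

Substitute s = j5: numerator = 18 + j10, denominator = 10 + j60.
|T(j5)| = |18 + j10| / |10 + j60| = 20.591 / 60.828 ≈ 0.3385.
In decibels: 20·log₁₀(0.3385) ≈ -9.41 dB.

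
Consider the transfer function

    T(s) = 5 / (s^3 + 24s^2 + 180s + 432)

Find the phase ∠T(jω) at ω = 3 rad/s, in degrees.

At s = j3: numerator = 5, denominator = 216 + j513.
∠T = ∠num − ∠den = 0° − (67.166°) = -67.17°.

∠T(j3) ≈ -67.17°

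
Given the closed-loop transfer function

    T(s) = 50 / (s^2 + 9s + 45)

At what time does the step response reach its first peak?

t_p ≈ 0.6315 s

Comparing s^2 + 9s + 45 to s^2 + 2ζωₙs + ωₙ²: ωₙ = √45 ≈ 6.708 rad/s and ζ = 9/(2·√45) ≈ 0.6708.
ζωₙ = 9/2 = 4.5, so ω_d = ωₙ√(1−ζ²) = √(ωₙ² − (ζωₙ)²) = √(45 − 4.5²) = √24.75 ≈ 4.975 rad/s.
t_p = π/ω_d = π/4.975 ≈ 0.6315 s.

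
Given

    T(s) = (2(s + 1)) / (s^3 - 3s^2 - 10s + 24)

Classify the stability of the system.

The denominator s^3 - 3s^2 - 10s + 24 factors as (s - 2)(s - 4)(s + 3), giving poles at s = 2, 4, -3.
Since the pole(s) at s = 2, 4 lie in the right half-plane, the system is unstable.

unstable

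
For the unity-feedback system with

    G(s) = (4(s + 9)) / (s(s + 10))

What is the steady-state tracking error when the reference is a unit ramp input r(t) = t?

G(s) has one pole at the origin.
This is a Type 1 system. Kv = lim_{s→0} s·G(s) = 36/10 = 18/5.
e_ss = 1/Kv = 1/(18/5) = 5/18 ≈ 0.2778.

e_ss = 0.2778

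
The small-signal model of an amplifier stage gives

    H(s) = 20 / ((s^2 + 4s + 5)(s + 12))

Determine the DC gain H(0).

At s = 0 each factor (s + a) contributes a and each (s^2 + bs + c) contributes c.
H(0) = 20·1 / ((5) · (12)) = 20/60 = 1/3.

H(0) = 1/3 ≈ 0.3333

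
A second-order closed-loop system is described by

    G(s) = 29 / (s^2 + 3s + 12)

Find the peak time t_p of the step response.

Comparing s^2 + 3s + 12 to s^2 + 2ζωₙs + ωₙ²: ωₙ = √12 ≈ 3.464 rad/s and ζ = 3/(2·√12) ≈ 0.4330.
ζωₙ = 3/2 = 1.5, so ω_d = ωₙ√(1−ζ²) = √(ωₙ² − (ζωₙ)²) = √(12 − 1.5²) = √9.75 ≈ 3.122 rad/s.
t_p = π/ω_d = π/3.122 ≈ 1.006 s.

t_p ≈ 1.006 s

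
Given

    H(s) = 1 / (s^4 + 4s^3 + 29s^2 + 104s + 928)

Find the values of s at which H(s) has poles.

The poles are the roots of the denominator s^4 + 4s^3 + 29s^2 + 104s + 928 = 0.
No real roots exist; factor into two real quadratics: (s^2 - 4s + 29)(s^2 + 8s + 32) = 0.
Each quadratic gives a conjugate pair via the quadratic formula.

s = 2 + 5j, 2 - 5j, -4 + 4j, -4 - 4j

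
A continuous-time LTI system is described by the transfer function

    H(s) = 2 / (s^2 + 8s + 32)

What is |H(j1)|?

Substitute s = j1: numerator = 2, denominator = 31 + j8.
|H(j1)| = |2| / |31 + j8| = 2 / 32.016 ≈ 0.06247.

|H(j1)| ≈ 0.06247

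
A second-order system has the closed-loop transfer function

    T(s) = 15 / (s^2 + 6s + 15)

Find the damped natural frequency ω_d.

Comparing s^2 + 6s + 15 to s^2 + 2ζωₙs + ωₙ²: ωₙ = √15 ≈ 3.873 rad/s and ζ = 6/(2·√15) ≈ 0.7746.
ζωₙ = 6/2 = 3, so ω_d = ωₙ√(1−ζ²) = √(ωₙ² − (ζωₙ)²) = √(15 − 3²) = √6 ≈ 2.449 rad/s.

ω_d ≈ 2.449 rad/s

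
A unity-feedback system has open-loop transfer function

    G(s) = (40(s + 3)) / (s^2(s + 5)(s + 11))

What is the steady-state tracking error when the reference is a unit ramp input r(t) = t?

G(s) has 2 poles at the origin.
This is a Type 2 system; for a ramp input the steady-state error is zero.

e_ss = 0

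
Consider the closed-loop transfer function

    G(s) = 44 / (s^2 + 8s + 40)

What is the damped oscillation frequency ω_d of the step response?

Comparing s^2 + 8s + 40 to s^2 + 2ζωₙs + ωₙ²: ωₙ = √40 ≈ 6.325 rad/s and ζ = 8/(2·√40) ≈ 0.6325.
ζωₙ = 8/2 = 4, so ω_d = ωₙ√(1−ζ²) = √(ωₙ² − (ζωₙ)²) = √(40 − 4²) = √24 ≈ 4.899 rad/s.

ω_d ≈ 4.899 rad/s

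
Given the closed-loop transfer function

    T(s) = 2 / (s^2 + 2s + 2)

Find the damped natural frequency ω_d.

ω_d = 1 rad/s

Comparing s^2 + 2s + 2 to s^2 + 2ζωₙs + ωₙ²: ωₙ = √2 ≈ 1.414 rad/s and ζ = 2/(2·√2) ≈ 0.7071.
ζωₙ = 2/2 = 1, so ω_d = ωₙ√(1−ζ²) = √(ωₙ² − (ζωₙ)²) = √(2 − 1²) = √1 = 1 rad/s.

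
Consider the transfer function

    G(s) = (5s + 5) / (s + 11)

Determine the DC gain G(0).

Set s = 0: G(0) = (5) / (11) = 5/11.

G(0) = 5/11 ≈ 0.4545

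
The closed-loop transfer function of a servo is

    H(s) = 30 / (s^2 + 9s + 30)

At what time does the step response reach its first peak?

t_p ≈ 1.006 s

Comparing s^2 + 9s + 30 to s^2 + 2ζωₙs + ωₙ²: ωₙ = √30 ≈ 5.477 rad/s and ζ = 9/(2·√30) ≈ 0.8216.
ζωₙ = 9/2 = 4.5, so ω_d = ωₙ√(1−ζ²) = √(ωₙ² − (ζωₙ)²) = √(30 − 4.5²) = √9.75 ≈ 3.122 rad/s.
t_p = π/ω_d = π/3.122 ≈ 1.006 s.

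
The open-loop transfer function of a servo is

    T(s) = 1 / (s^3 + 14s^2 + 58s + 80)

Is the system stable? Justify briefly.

The denominator s^3 + 14s^2 + 58s + 80 factors as (s^2 + 6s + 10)(s + 8), giving poles at s = -3 + j, -3 - j, -8.
Since all poles lie strictly in the left half-plane, the system is stable.

stable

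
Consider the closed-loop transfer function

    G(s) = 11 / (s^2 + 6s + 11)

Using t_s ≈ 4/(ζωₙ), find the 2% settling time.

t_s ≈ 1.333 s

Comparing s^2 + 6s + 11 to s^2 + 2ζωₙs + ωₙ²: ωₙ = √11 ≈ 3.317 rad/s and ζ = 6/(2·√11) ≈ 0.9045.
ζωₙ = 6/2 = 3, so t_s ≈ 4/(ζωₙ) = 4/3 ≈ 1.333 s.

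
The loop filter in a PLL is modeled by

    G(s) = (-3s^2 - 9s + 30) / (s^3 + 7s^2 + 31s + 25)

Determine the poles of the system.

The poles are the roots of the denominator s^3 + 7s^2 + 31s + 25 = 0.
Trying s = -1: the polynomial evaluates to 0, so (s + 1) is a factor.
Dividing out leaves s^2 + 6s + 25 = 0.
The quadratic formula then gives s = -3 ± 4j.

s = -3 ± 4j, -1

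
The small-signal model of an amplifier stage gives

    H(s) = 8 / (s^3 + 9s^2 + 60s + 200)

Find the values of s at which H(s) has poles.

The poles are the roots of the denominator s^3 + 9s^2 + 60s + 200 = 0.
Trying s = -5: the polynomial evaluates to 0, so (s + 5) is a factor.
Dividing out leaves s^2 + 4s + 40 = 0.
The quadratic formula then gives s = -2 ± 6j.

s = -2 ± 6j, -5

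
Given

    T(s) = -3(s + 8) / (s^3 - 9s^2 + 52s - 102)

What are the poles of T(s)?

s = 3 ± 5j, 3

The poles are the roots of the denominator s^3 - 9s^2 + 52s - 102 = 0.
Trying s = 3: the polynomial evaluates to 0, so (s - 3) is a factor.
Dividing out leaves s^2 - 6s + 34 = 0.
The quadratic formula then gives s = 3 ± 5j.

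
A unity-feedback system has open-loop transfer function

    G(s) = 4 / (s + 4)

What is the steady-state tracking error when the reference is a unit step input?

e_ss = 0.5000

G(s) has no poles at the origin.
This is a Type 0 system. Kp = lim_{s→0} G(s) = 4/4 = 1.
e_ss = 1/(1 + Kp) = 1/(1 + 1) = 1/2 ≈ 0.5000.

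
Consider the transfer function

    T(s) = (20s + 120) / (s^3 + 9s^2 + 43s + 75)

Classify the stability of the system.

The denominator s^3 + 9s^2 + 43s + 75 factors as (s^2 + 6s + 25)(s + 3), giving poles at s = -3 + 4j, -3 - 4j, -3.
Since all poles lie strictly in the left half-plane, the system is stable.

stable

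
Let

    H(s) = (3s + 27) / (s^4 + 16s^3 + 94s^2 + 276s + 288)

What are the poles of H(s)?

s = -3 ± 3j, -2, -8

The poles are the roots of the denominator s^4 + 16s^3 + 94s^2 + 276s + 288 = 0.
Trying s = -2: the polynomial evaluates to 0, so (s + 2) is a factor.
Dividing out leaves s^3 + 14s^2 + 66s + 144 = 0.
This factors further as (s^2 + 6s + 18)(s + 8) = 0.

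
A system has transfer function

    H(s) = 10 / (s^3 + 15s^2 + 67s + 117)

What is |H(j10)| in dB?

|H(j10)|_dB ≈ -43.1 dB

Substitute s = j10: numerator = 10, denominator = -1383 - j330.
|H(j10)| = |10| / |-1383 - j330| = 10 / 1421.8 ≈ 0.007033.
In decibels: 20·log₁₀(0.007033) ≈ -43.1 dB.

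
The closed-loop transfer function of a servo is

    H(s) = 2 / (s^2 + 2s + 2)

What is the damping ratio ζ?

Compare the denominator to the standard form s^2 + 2ζωₙs + ωₙ².
ωₙ² = 2, so ωₙ = √2 ≈ 1.414 rad/s.
2ζωₙ = 2, so ζ = 2/(2·√2) ≈ 0.7071.

ζ ≈ 0.7071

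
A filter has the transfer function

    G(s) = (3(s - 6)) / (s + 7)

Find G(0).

G(0) = -18/7 ≈ -2.571

Set s = 0: G(0) = (-18) / (7) = -18/7.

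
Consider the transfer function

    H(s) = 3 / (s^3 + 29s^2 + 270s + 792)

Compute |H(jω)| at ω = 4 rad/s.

|H(j4)| ≈ 0.002810

Substitute s = j4: numerator = 3, denominator = 328 + j1016.
|H(j4)| = |3| / |328 + j1016| = 3 / 1067.6 ≈ 0.002810.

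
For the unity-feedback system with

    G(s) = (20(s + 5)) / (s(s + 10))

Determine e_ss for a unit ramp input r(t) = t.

G(s) has one pole at the origin.
This is a Type 1 system. Kv = lim_{s→0} s·G(s) = 100/10 = 10.
e_ss = 1/Kv = 1/(10) = 1/10 ≈ 0.1000.

e_ss = 0.1000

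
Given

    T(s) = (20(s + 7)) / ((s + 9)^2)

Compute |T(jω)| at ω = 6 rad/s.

Substitute s = j6: numerator = 140 + j120, denominator = 45 + j108.
|T(j6)| = |140 + j120| / |45 + j108| = 184.39 / 117 ≈ 1.576.

|T(j6)| ≈ 1.576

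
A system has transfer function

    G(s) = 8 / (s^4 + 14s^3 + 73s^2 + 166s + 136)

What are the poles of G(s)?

s = -4 + j, -4 - j, -4, -2

The poles are the roots of the denominator s^4 + 14s^3 + 73s^2 + 166s + 136 = 0.
Trying s = -4: the polynomial evaluates to 0, so (s + 4) is a factor.
Dividing out leaves s^3 + 10s^2 + 33s + 34 = 0.
This factors further as (s^2 + 8s + 17)(s + 2) = 0.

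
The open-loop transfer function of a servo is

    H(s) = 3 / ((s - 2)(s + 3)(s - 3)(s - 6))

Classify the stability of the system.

unstable

The poles can be read from the denominator factors: s = 2, -3, 3, 6.
Since the pole(s) at s = 2, 3, 6 lie in the right half-plane, the system is unstable.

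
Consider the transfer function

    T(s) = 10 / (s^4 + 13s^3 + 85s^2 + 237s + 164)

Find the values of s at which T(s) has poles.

s = -4, -4 ± 5j, -1

The poles are the roots of the denominator s^4 + 13s^3 + 85s^2 + 237s + 164 = 0.
Trying s = -4: the polynomial evaluates to 0, so (s + 4) is a factor.
Dividing out leaves s^3 + 9s^2 + 49s + 41 = 0.
This factors further as (s^2 + 8s + 41)(s + 1) = 0.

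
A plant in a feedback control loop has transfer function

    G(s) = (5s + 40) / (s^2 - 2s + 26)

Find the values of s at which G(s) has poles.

The poles are the roots of the denominator s^2 - 2s + 26 = 0.
Using the quadratic formula: s = (2 ± √(-100))/2 = 1 ± 5j.

s = 1 ± 5j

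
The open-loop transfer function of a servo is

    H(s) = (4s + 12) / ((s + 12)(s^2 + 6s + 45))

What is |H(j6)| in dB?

|H(j6)|_dB ≈ -25.4 dB

Substitute s = j6: numerator = 12 + j24, denominator = -108 + j486.
|H(j6)| = |12 + j24| / |-108 + j486| = 26.833 / 497.86 ≈ 0.05390.
In decibels: 20·log₁₀(0.05390) ≈ -25.4 dB.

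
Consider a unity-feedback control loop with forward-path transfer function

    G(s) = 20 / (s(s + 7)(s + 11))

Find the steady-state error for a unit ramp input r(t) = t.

G(s) has one pole at the origin.
This is a Type 1 system. Kv = lim_{s→0} s·G(s) = 20/77.
e_ss = 1/Kv = 1/(20/77) = 77/20 ≈ 3.850.

e_ss = 3.850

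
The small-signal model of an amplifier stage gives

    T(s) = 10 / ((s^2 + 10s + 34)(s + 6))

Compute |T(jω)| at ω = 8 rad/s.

Substitute s = j8: numerator = 10, denominator = -820 + j240.
|T(j8)| = |10| / |-820 + j240| = 10 / 854.40 ≈ 0.01170.

|T(j8)| ≈ 0.01170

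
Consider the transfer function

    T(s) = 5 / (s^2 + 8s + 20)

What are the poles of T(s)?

The poles are the roots of the denominator s^2 + 8s + 20 = 0.
Using the quadratic formula: s = (-8 ± √(-16))/2 = -4 ± 2j.

s = -4 + 2j, -4 - 2j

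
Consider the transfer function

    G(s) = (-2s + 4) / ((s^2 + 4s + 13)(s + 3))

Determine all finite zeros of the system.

s = 2

Set the numerator to zero: -2s + 4 = 0, i.e. -2·(s - 2) = 0.
So s = 2.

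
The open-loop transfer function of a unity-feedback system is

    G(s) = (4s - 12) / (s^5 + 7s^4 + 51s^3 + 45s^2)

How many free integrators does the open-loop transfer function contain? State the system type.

Type 2

Factor s from the denominator: s^5 + 7s^4 + 51s^3 + 45s^2 = s^2·(s^3 + 7s^2 + 51s + 45).
There are 2 poles at the origin, so the system is Type 2.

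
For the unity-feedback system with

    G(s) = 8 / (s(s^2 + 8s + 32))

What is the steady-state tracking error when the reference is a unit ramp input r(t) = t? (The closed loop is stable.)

e_ss = 4

G(s) has one pole at the origin.
This is a Type 1 system. Kv = lim_{s→0} s·G(s) = 8/32 = 1/4.
e_ss = 1/Kv = 1/(1/4) = 4.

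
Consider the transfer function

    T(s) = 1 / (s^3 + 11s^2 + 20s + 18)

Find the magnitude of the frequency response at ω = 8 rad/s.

Substitute s = j8: numerator = 1, denominator = -686 - j352.
|T(j8)| = |1| / |-686 - j352| = 1 / 771.04 ≈ 0.001297.

|T(j8)| ≈ 0.001297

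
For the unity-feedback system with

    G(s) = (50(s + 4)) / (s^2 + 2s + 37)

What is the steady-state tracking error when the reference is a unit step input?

G(s) has no poles at the origin.
This is a Type 0 system. Kp = lim_{s→0} G(s) = 200/37.
e_ss = 1/(1 + Kp) = 1/(1 + 200/37) = 37/237 ≈ 0.1561.

e_ss = 0.1561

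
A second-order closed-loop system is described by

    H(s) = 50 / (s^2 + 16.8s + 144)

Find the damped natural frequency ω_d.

Comparing s^2 + 16.8s + 144 to s^2 + 2ζωₙs + ωₙ²: ωₙ = 12 rad/s and ζ = 16.8/(2·12) = 0.7.
ζωₙ = 16.8/2 = 8.4, so ω_d = ωₙ√(1−ζ²) = √(ωₙ² − (ζωₙ)²) = √(144 − 8.4²) = √73.44 ≈ 8.570 rad/s.

ω_d ≈ 8.570 rad/s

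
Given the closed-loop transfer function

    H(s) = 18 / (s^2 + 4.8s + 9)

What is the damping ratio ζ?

ζ = 0.8

Compare the denominator to the standard form s^2 + 2ζωₙs + ωₙ².
ωₙ² = 9, so ωₙ = 3 rad/s.
2ζωₙ = 4.8, so ζ = 4.8/(2·3) = 0.8.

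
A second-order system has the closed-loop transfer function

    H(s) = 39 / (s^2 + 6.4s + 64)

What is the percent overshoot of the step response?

Comparing s^2 + 6.4s + 64 to s^2 + 2ζωₙs + ωₙ²: ωₙ = 8 rad/s and ζ = 6.4/(2·8) = 0.4.
%OS = 100·exp(−πζ/√(1−ζ²)) = 100·exp(−π·0.4/√(1−0.4²)) ≈ 25.4%.

%OS ≈ 25.4%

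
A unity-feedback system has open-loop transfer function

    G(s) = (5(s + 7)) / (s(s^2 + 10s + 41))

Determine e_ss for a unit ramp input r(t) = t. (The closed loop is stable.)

e_ss = 1.171

G(s) has one pole at the origin.
This is a Type 1 system. Kv = lim_{s→0} s·G(s) = 35/41.
e_ss = 1/Kv = 1/(35/41) = 41/35 ≈ 1.171.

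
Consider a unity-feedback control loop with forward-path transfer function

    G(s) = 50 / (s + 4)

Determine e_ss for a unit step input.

G(s) has no poles at the origin.
This is a Type 0 system. Kp = lim_{s→0} G(s) = 50/4 = 25/2.
e_ss = 1/(1 + Kp) = 1/(1 + 25/2) = 2/27 ≈ 0.07407.

e_ss = 0.07407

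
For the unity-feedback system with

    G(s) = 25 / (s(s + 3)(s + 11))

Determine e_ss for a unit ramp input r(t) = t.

e_ss = 1.320

G(s) has one pole at the origin.
This is a Type 1 system. Kv = lim_{s→0} s·G(s) = 25/33.
e_ss = 1/Kv = 1/(25/33) = 33/25 ≈ 1.320.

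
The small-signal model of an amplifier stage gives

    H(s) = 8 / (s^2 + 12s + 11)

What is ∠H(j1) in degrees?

∠H(j1) ≈ -50.19°

At s = j1: numerator = 8, denominator = 10 + j12.
∠H = ∠num − ∠den = 0° − (50.194°) = -50.19°.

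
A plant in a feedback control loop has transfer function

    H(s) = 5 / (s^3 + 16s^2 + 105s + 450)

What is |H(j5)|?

Substitute s = j5: numerator = 5, denominator = 50 + j400.
|H(j5)| = |5| / |50 + j400| = 5 / 403.11 ≈ 0.01240.

|H(j5)| ≈ 0.01240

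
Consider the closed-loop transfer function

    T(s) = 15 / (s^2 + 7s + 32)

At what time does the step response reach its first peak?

Comparing s^2 + 7s + 32 to s^2 + 2ζωₙs + ωₙ²: ωₙ = √32 ≈ 5.657 rad/s and ζ = 7/(2·√32) ≈ 0.6187.
ζωₙ = 7/2 = 3.5, so ω_d = ωₙ√(1−ζ²) = √(ωₙ² − (ζωₙ)²) = √(32 − 3.5²) = √19.75 ≈ 4.444 rad/s.
t_p = π/ω_d = π/4.444 ≈ 0.7069 s.

t_p ≈ 0.7069 s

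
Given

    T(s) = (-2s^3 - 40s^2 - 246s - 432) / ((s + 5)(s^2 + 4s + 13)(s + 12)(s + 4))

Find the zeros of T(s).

Set the numerator to zero: -2s^3 - 40s^2 - 246s - 432 = 0, i.e. -2·(s^3 + 20s^2 + 123s + 216) = 0.
Factoring: (s + 9)(s + 3)(s + 8) = 0.

s = -9, -3, -8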